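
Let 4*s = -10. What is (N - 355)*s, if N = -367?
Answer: 1805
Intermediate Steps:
s = -5/2 (s = (¼)*(-10) = -5/2 ≈ -2.5000)
(N - 355)*s = (-367 - 355)*(-5/2) = -722*(-5/2) = 1805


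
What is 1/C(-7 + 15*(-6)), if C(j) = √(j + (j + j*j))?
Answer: √9215/9215 ≈ 0.010417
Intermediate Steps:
C(j) = √(j² + 2*j) (C(j) = √(j + (j + j²)) = √(j² + 2*j))
1/C(-7 + 15*(-6)) = 1/(√((-7 + 15*(-6))*(2 + (-7 + 15*(-6))))) = 1/(√((-7 - 90)*(2 + (-7 - 90)))) = 1/(√(-97*(2 - 97))) = 1/(√(-97*(-95))) = 1/(√9215) = √9215/9215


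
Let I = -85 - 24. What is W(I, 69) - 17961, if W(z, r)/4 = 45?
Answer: -17781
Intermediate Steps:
I = -109
W(z, r) = 180 (W(z, r) = 4*45 = 180)
W(I, 69) - 17961 = 180 - 17961 = -17781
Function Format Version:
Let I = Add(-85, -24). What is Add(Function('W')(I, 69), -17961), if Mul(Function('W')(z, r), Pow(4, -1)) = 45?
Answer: -17781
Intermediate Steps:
I = -109
Function('W')(z, r) = 180 (Function('W')(z, r) = Mul(4, 45) = 180)
Add(Function('W')(I, 69), -17961) = Add(180, -17961) = -17781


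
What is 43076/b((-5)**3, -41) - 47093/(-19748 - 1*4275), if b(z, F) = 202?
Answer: 522163767/2426323 ≈ 215.21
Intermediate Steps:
43076/b((-5)**3, -41) - 47093/(-19748 - 1*4275) = 43076/202 - 47093/(-19748 - 1*4275) = 43076*(1/202) - 47093/(-19748 - 4275) = 21538/101 - 47093/(-24023) = 21538/101 - 47093*(-1/24023) = 21538/101 + 47093/24023 = 522163767/2426323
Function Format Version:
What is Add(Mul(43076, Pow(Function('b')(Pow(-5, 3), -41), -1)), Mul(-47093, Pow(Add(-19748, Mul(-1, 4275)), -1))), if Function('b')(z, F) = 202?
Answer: Rational(522163767, 2426323) ≈ 215.21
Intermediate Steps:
Add(Mul(43076, Pow(Function('b')(Pow(-5, 3), -41), -1)), Mul(-47093, Pow(Add(-19748, Mul(-1, 4275)), -1))) = Add(Mul(43076, Pow(202, -1)), Mul(-47093, Pow(Add(-19748, Mul(-1, 4275)), -1))) = Add(Mul(43076, Rational(1, 202)), Mul(-47093, Pow(Add(-19748, -4275), -1))) = Add(Rational(21538, 101), Mul(-47093, Pow(-24023, -1))) = Add(Rational(21538, 101), Mul(-47093, Rational(-1, 24023))) = Add(Rational(21538, 101), Rational(47093, 24023)) = Rational(522163767, 2426323)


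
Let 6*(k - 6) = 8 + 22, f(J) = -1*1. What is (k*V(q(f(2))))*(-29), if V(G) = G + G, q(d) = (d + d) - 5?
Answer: 4466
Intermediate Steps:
f(J) = -1
k = 11 (k = 6 + (8 + 22)/6 = 6 + (1/6)*30 = 6 + 5 = 11)
q(d) = -5 + 2*d (q(d) = 2*d - 5 = -5 + 2*d)
V(G) = 2*G
(k*V(q(f(2))))*(-29) = (11*(2*(-5 + 2*(-1))))*(-29) = (11*(2*(-5 - 2)))*(-29) = (11*(2*(-7)))*(-29) = (11*(-14))*(-29) = -154*(-29) = 4466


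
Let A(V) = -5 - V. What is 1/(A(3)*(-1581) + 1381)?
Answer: 1/14029 ≈ 7.1281e-5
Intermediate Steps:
1/(A(3)*(-1581) + 1381) = 1/((-5 - 1*3)*(-1581) + 1381) = 1/((-5 - 3)*(-1581) + 1381) = 1/(-8*(-1581) + 1381) = 1/(12648 + 1381) = 1/14029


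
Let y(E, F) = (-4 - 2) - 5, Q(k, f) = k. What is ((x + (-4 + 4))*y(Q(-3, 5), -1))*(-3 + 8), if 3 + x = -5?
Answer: 440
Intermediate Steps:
x = -8 (x = -3 - 5 = -8)
y(E, F) = -11 (y(E, F) = -6 - 5 = -11)
((x + (-4 + 4))*y(Q(-3, 5), -1))*(-3 + 8) = ((-8 + (-4 + 4))*(-11))*(-3 + 8) = ((-8 + 0)*(-11))*5 = -8*(-11)*5 = 88*5 = 440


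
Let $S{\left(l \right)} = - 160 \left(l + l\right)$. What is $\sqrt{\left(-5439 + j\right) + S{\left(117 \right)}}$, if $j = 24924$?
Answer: $3 i \sqrt{1995} \approx 134.0 i$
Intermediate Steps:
$S{\left(l \right)} = - 320 l$ ($S{\left(l \right)} = - 160 \cdot 2 l = - 320 l$)
$\sqrt{\left(-5439 + j\right) + S{\left(117 \right)}} = \sqrt{\left(-5439 + 24924\right) - 37440} = \sqrt{19485 - 37440} = \sqrt{-17955} = 3 i \sqrt{1995}$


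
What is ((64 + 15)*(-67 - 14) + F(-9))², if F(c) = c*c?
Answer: 39917124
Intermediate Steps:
F(c) = c²
((64 + 15)*(-67 - 14) + F(-9))² = ((64 + 15)*(-67 - 14) + (-9)²)² = (79*(-81) + 81)² = (-6399 + 81)² = (-6318)² = 39917124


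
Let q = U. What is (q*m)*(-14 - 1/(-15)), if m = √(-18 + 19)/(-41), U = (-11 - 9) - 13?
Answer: -2299/205 ≈ -11.215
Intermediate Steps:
U = -33 (U = -20 - 13 = -33)
q = -33
m = -1/41 (m = √1*(-1/41) = 1*(-1/41) = -1/41 ≈ -0.024390)
(q*m)*(-14 - 1/(-15)) = (-33*(-1/41))*(-14 - 1/(-15)) = 33*(-14 - 1*(-1/15))/41 = 33*(-14 + 1/15)/41 = (33/41)*(-209/15) = -2299/205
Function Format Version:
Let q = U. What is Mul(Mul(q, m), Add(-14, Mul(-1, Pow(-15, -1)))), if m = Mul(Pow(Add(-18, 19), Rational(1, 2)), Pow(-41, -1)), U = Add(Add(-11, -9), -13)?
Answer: Rational(-2299, 205) ≈ -11.215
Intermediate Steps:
U = -33 (U = Add(-20, -13) = -33)
q = -33
m = Rational(-1, 41) (m = Mul(Pow(1, Rational(1, 2)), Rational(-1, 41)) = Mul(1, Rational(-1, 41)) = Rational(-1, 41) ≈ -0.024390)
Mul(Mul(q, m), Add(-14, Mul(-1, Pow(-15, -1)))) = Mul(Mul(-33, Rational(-1, 41)), Add(-14, Mul(-1, Pow(-15, -1)))) = Mul(Rational(33, 41), Add(-14, Mul(-1, Rational(-1, 15)))) = Mul(Rational(33, 41), Add(-14, Rational(1, 15))) = Mul(Rational(33, 41), Rational(-209, 15)) = Rational(-2299, 205)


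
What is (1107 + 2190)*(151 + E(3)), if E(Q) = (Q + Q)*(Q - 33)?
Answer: -95613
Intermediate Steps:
E(Q) = 2*Q*(-33 + Q) (E(Q) = (2*Q)*(-33 + Q) = 2*Q*(-33 + Q))
(1107 + 2190)*(151 + E(3)) = (1107 + 2190)*(151 + 2*3*(-33 + 3)) = 3297*(151 + 2*3*(-30)) = 3297*(151 - 180) = 3297*(-29) = -95613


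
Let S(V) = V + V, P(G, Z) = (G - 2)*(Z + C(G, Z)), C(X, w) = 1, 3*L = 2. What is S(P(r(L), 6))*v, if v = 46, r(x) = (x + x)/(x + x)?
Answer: -644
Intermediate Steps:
L = ⅔ (L = (⅓)*2 = ⅔ ≈ 0.66667)
r(x) = 1 (r(x) = (2*x)/((2*x)) = (2*x)*(1/(2*x)) = 1)
P(G, Z) = (1 + Z)*(-2 + G) (P(G, Z) = (G - 2)*(Z + 1) = (-2 + G)*(1 + Z) = (1 + Z)*(-2 + G))
S(V) = 2*V
S(P(r(L), 6))*v = (2*(-2 + 1 - 2*6 + 1*6))*46 = (2*(-2 + 1 - 12 + 6))*46 = (2*(-7))*46 = -14*46 = -644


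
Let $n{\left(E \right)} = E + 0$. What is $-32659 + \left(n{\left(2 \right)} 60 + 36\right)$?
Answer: $-32503$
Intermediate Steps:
$n{\left(E \right)} = E$
$-32659 + \left(n{\left(2 \right)} 60 + 36\right) = -32659 + \left(2 \cdot 60 + 36\right) = -32659 + \left(120 + 36\right) = -32659 + 156 = -32503$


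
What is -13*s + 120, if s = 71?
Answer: -803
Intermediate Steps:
-13*s + 120 = -13*71 + 120 = -923 + 120 = -803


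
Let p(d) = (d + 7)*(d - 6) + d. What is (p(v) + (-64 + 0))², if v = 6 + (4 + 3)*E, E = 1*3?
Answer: 458329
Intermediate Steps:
E = 3
v = 27 (v = 6 + (4 + 3)*3 = 6 + 7*3 = 6 + 21 = 27)
p(d) = d + (-6 + d)*(7 + d) (p(d) = (7 + d)*(-6 + d) + d = (-6 + d)*(7 + d) + d = d + (-6 + d)*(7 + d))
(p(v) + (-64 + 0))² = ((-42 + 27² + 2*27) + (-64 + 0))² = ((-42 + 729 + 54) - 64)² = (741 - 64)² = 677² = 458329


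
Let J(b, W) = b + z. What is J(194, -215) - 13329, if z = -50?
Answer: -13185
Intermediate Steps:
J(b, W) = -50 + b (J(b, W) = b - 50 = -50 + b)
J(194, -215) - 13329 = (-50 + 194) - 13329 = 144 - 13329 = -13185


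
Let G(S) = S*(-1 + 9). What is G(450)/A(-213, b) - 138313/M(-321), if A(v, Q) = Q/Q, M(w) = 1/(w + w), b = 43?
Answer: 88800546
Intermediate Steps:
M(w) = 1/(2*w)
A(v, Q) = 1
G(S) = 8*S (G(S) = S*8 = 8*S)
G(450)/A(-213, b) - 138313/M(-321) = (8*450)/1 - 138313/((½)/(-321)) = 3600*1 - 138313/((½)*(-1/321)) = 3600 - 138313/(-1/642) = 3600 - 138313*(-642) = 3600 + 88796946 = 88800546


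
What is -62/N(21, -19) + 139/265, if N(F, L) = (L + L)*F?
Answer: 63676/105735 ≈ 0.60222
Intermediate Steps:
N(F, L) = 2*F*L (N(F, L) = (2*L)*F = 2*F*L)
-62/N(21, -19) + 139/265 = -62/(2*21*(-19)) + 139/265 = -62/(-798) + 139*(1/265) = -62*(-1/798) + 139/265 = 31/399 + 139/265 = 63676/105735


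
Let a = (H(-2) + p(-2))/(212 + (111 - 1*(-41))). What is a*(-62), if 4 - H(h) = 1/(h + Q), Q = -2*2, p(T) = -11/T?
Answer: -899/546 ≈ -1.6465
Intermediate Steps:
Q = -4
H(h) = 4 - 1/(-4 + h) (H(h) = 4 - 1/(h - 4) = 4 - 1/(-4 + h))
a = 29/1092 (a = ((-17 + 4*(-2))/(-4 - 2) - 11/(-2))/(212 + (111 - 1*(-41))) = ((-17 - 8)/(-6) - 11*(-½))/(212 + (111 + 41)) = (-⅙*(-25) + 11/2)/(212 + 152) = (25/6 + 11/2)/364 = (29/3)*(1/364) = 29/1092 ≈ 0.026557)
a*(-62) = (29/1092)*(-62) = -899/546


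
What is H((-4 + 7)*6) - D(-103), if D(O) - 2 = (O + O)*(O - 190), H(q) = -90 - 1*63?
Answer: -60513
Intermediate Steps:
H(q) = -153 (H(q) = -90 - 63 = -153)
D(O) = 2 + 2*O*(-190 + O) (D(O) = 2 + (O + O)*(O - 190) = 2 + (2*O)*(-190 + O) = 2 + 2*O*(-190 + O))
H((-4 + 7)*6) - D(-103) = -153 - (2 - 380*(-103) + 2*(-103)**2) = -153 - (2 + 39140 + 2*10609) = -153 - (2 + 39140 + 21218) = -153 - 1*60360 = -153 - 60360 = -60513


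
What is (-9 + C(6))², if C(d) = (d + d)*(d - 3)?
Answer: 729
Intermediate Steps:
C(d) = 2*d*(-3 + d) (C(d) = (2*d)*(-3 + d) = 2*d*(-3 + d))
(-9 + C(6))² = (-9 + 2*6*(-3 + 6))² = (-9 + 2*6*3)² = (-9 + 36)² = 27² = 729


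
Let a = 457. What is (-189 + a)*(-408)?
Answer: -109344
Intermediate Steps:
(-189 + a)*(-408) = (-189 + 457)*(-408) = 268*(-408) = -109344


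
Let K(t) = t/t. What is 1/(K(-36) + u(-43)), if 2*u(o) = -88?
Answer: -1/43 ≈ -0.023256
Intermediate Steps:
u(o) = -44 (u(o) = (1/2)*(-88) = -44)
K(t) = 1
1/(K(-36) + u(-43)) = 1/(1 - 44) = 1/(-43) = -1/43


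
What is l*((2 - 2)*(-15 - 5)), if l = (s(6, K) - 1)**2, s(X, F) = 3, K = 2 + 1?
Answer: 0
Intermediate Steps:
K = 3
l = 4 (l = (3 - 1)**2 = 2**2 = 4)
l*((2 - 2)*(-15 - 5)) = 4*((2 - 2)*(-15 - 5)) = 4*(0*(-20)) = 4*0 = 0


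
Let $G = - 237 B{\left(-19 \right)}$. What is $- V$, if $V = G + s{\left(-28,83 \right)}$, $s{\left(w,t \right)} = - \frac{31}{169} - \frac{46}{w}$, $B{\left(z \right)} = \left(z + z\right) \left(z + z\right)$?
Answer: $\frac{809707995}{2366} \approx 3.4223 \cdot 10^{5}$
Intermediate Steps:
$B{\left(z \right)} = 4 z^{2}$ ($B{\left(z \right)} = 2 z 2 z = 4 z^{2}$)
$G = -342228$ ($G = - 237 \cdot 4 \left(-19\right)^{2} = - 237 \cdot 4 \cdot 361 = \left(-237\right) 1444 = -342228$)
$s{\left(w,t \right)} = - \frac{31}{169} - \frac{46}{w}$ ($s{\left(w,t \right)} = \left(-31\right) \frac{1}{169} - \frac{46}{w} = - \frac{31}{169} - \frac{46}{w}$)
$V = - \frac{809707995}{2366}$ ($V = -342228 - \left(\frac{31}{169} + \frac{46}{-28}\right) = -342228 - - \frac{3453}{2366} = -342228 + \left(- \frac{31}{169} + \frac{23}{14}\right) = -342228 + \frac{3453}{2366} = - \frac{809707995}{2366} \approx -3.4223 \cdot 10^{5}$)
$- V = \left(-1\right) \left(- \frac{809707995}{2366}\right) = \frac{809707995}{2366}$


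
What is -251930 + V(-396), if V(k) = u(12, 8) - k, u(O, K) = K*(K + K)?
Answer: -251406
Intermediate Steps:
u(O, K) = 2*K² (u(O, K) = K*(2*K) = 2*K²)
V(k) = 128 - k (V(k) = 2*8² - k = 2*64 - k = 128 - k)
-251930 + V(-396) = -251930 + (128 - 1*(-396)) = -251930 + (128 + 396) = -251930 + 524 = -251406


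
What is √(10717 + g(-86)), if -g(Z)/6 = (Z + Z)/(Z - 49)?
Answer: √2409605/15 ≈ 103.49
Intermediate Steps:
g(Z) = -12*Z/(-49 + Z) (g(Z) = -6*(Z + Z)/(Z - 49) = -6*2*Z/(-49 + Z) = -12*Z/(-49 + Z))
√(10717 + g(-86)) = √(10717 - 12*(-86)/(-49 - 86)) = √(10717 - 12*(-86)/(-135)) = √(10717 - 12*(-86)*(-1/135)) = √(10717 - 344/45) = √(481921/45) = √2409605/15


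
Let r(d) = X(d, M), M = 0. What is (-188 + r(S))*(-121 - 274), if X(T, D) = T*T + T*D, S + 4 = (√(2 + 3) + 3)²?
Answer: -36340 - 47400*√5 ≈ -1.4233e+5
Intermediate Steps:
S = -4 + (3 + √5)² (S = -4 + (√(2 + 3) + 3)² = -4 + (√5 + 3)² = -4 + (3 + √5)² ≈ 23.416)
X(T, D) = T² + D*T
r(d) = d² (r(d) = d*(0 + d) = d*d = d²)
(-188 + r(S))*(-121 - 274) = (-188 + (10 + 6*√5)²)*(-121 - 274) = (-188 + (10 + 6*√5)²)*(-395) = 74260 - 395*(10 + 6*√5)²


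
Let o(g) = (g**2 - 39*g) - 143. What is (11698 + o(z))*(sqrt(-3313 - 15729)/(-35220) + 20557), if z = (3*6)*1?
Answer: 229765589 - 11177*I*sqrt(19042)/35220 ≈ 2.2977e+8 - 43.792*I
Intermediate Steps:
z = 18 (z = 18*1 = 18)
o(g) = -143 + g**2 - 39*g
(11698 + o(z))*(sqrt(-3313 - 15729)/(-35220) + 20557) = (11698 + (-143 + 18**2 - 39*18))*(sqrt(-3313 - 15729)/(-35220) + 20557) = (11698 + (-143 + 324 - 702))*(sqrt(-19042)*(-1/35220) + 20557) = (11698 - 521)*((I*sqrt(19042))*(-1/35220) + 20557) = 11177*(-I*sqrt(19042)/35220 + 20557) = 11177*(20557 - I*sqrt(19042)/35220) = 229765589 - 11177*I*sqrt(19042)/35220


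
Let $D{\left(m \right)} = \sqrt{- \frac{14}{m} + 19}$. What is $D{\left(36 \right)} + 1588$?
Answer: $1588 + \frac{\sqrt{670}}{6} \approx 1592.3$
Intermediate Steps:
$D{\left(m \right)} = \sqrt{19 - \frac{14}{m}}$
$D{\left(36 \right)} + 1588 = \sqrt{19 - \frac{14}{36}} + 1588 = \sqrt{19 - \frac{7}{18}} + 1588 = \sqrt{\frac{335}{18}} + 1588 = \frac{\sqrt{670}}{6} + 1588 = 1588 + \frac{\sqrt{670}}{6}$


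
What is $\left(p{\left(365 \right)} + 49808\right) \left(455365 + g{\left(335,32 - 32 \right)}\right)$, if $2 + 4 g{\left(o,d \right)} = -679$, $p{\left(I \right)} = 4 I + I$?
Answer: $\frac{94012282107}{4} \approx 2.3503 \cdot 10^{10}$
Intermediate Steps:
$p{\left(I \right)} = 5 I$
$g{\left(o,d \right)} = - \frac{681}{4}$ ($g{\left(o,d \right)} = - \frac{1}{2} + \frac{1}{4} \left(-679\right) = - \frac{1}{2} - \frac{679}{4} = - \frac{681}{4}$)
$\left(p{\left(365 \right)} + 49808\right) \left(455365 + g{\left(335,32 - 32 \right)}\right) = \left(5 \cdot 365 + 49808\right) \left(455365 - \frac{681}{4}\right) = \left(1825 + 49808\right) \frac{1820779}{4} = 51633 \cdot \frac{1820779}{4} = \frac{94012282107}{4}$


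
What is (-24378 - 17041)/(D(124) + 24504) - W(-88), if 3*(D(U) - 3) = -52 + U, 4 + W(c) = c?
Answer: 2215433/24531 ≈ 90.312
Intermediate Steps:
W(c) = -4 + c
D(U) = -43/3 + U/3 (D(U) = 3 + (-52 + U)/3 = 3 + (-52/3 + U/3) = -43/3 + U/3)
(-24378 - 17041)/(D(124) + 24504) - W(-88) = (-24378 - 17041)/((-43/3 + (⅓)*124) + 24504) - (-4 - 88) = -41419/((-43/3 + 124/3) + 24504) - 1*(-92) = -41419/(27 + 24504) + 92 = -41419/24531 + 92 = 2215433/24531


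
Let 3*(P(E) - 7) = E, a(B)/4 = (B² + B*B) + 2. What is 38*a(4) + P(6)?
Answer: 5177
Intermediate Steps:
a(B) = 8 + 8*B² (a(B) = 4*((B² + B*B) + 2) = 4*((B² + B²) + 2) = 4*(2*B² + 2) = 4*(2 + 2*B²) = 8 + 8*B²)
P(E) = 7 + E/3
38*a(4) + P(6) = 38*(8 + 8*4²) + (7 + (⅓)*6) = 38*(8 + 8*16) + (7 + 2) = 38*(8 + 128) + 9 = 38*136 + 9 = 5168 + 9 = 5177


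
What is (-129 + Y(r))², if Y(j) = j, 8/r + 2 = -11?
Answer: 2839225/169 ≈ 16800.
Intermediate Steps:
r = -8/13 (r = 8/(-2 - 11) = 8/(-13) = 8*(-1/13) = -8/13 ≈ -0.61539)
(-129 + Y(r))² = (-129 - 8/13)² = (-1685/13)² = 2839225/169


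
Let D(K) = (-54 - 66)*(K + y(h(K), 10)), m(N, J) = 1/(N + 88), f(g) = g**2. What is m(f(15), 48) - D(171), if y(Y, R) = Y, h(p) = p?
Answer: 12845521/313 ≈ 41040.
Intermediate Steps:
m(N, J) = 1/(88 + N)
D(K) = -240*K (D(K) = (-54 - 66)*(K + K) = -240*K)
m(f(15), 48) - D(171) = 1/(88 + 15**2) - (-240)*171 = 1/(88 + 225) - 1*(-41040) = 1/313 + 41040 = 12845521/313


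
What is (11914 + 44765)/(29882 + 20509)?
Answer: 18893/16797 ≈ 1.1248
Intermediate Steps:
(11914 + 44765)/(29882 + 20509) = 56679/50391 = 56679*(1/50391) = 18893/16797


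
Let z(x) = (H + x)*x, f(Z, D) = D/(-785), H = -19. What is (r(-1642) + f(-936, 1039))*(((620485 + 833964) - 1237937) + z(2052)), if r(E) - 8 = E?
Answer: -5633295542212/785 ≈ -7.1762e+9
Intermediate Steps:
f(Z, D) = -D/785 (f(Z, D) = D*(-1/785) = -D/785)
r(E) = 8 + E
z(x) = x*(-19 + x) (z(x) = (-19 + x)*x = x*(-19 + x))
(r(-1642) + f(-936, 1039))*(((620485 + 833964) - 1237937) + z(2052)) = ((8 - 1642) - 1/785*1039)*(((620485 + 833964) - 1237937) + 2052*(-19 + 2052)) = (-1634 - 1039/785)*((1454449 - 1237937) + 2052*2033) = -1283729*(216512 + 4171716)/785 = -1283729/785*4388228 = -5633295542212/785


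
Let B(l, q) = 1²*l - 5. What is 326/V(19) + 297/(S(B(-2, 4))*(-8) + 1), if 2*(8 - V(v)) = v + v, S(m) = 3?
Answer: -10765/253 ≈ -42.549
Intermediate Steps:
B(l, q) = -5 + l (B(l, q) = 1*l - 5 = l - 5 = -5 + l)
V(v) = 8 - v (V(v) = 8 - (v + v)/2 = 8 - v)
326/V(19) + 297/(S(B(-2, 4))*(-8) + 1) = 326/(8 - 1*19) + 297/(3*(-8) + 1) = 326/(8 - 19) + 297/(-24 + 1) = 326/(-11) + 297/(-23) = 326*(-1/11) + 297*(-1/23) = -326/11 - 297/23 = -10765/253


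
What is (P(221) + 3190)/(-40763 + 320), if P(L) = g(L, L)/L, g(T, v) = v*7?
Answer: -3197/40443 ≈ -0.079049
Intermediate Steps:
g(T, v) = 7*v
P(L) = 7 (P(L) = (7*L)/L = 7)
(P(221) + 3190)/(-40763 + 320) = (7 + 3190)/(-40763 + 320) = 3197/(-40443) = 3197*(-1/40443) = -3197/40443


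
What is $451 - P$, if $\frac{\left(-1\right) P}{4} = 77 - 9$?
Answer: $723$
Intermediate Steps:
$P = -272$ ($P = - 4 \left(77 - 9\right) = \left(-4\right) 68 = -272$)
$451 - P = 451 - -272 = 451 + 272 = 723$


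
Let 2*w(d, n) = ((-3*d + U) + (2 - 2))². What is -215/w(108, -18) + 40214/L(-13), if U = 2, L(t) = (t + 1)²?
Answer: 521185807/1866312 ≈ 279.26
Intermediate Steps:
L(t) = (1 + t)²
w(d, n) = (2 - 3*d)²/2 (w(d, n) = ((-3*d + 2) + (2 - 2))²/2 = ((2 - 3*d) + 0)²/2 = (2 - 3*d)²/2)
-215/w(108, -18) + 40214/L(-13) = -215*2/(-2 + 3*108)² + 40214/((1 - 13)²) = -215*2/(-2 + 324)² + 40214/((-12)²) = -215/((½)*322²) + 40214/144 = -215/((½)*103684) + 40214*(1/144) = -215/51842 + 20107/72 = 521185807/1866312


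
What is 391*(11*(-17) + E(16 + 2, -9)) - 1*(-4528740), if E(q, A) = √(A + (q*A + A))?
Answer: 4455623 + 2346*I*√5 ≈ 4.4556e+6 + 5245.8*I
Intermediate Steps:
E(q, A) = √(2*A + A*q) (E(q, A) = √(A + (A*q + A)) = √(A + (A + A*q)) = √(2*A + A*q))
391*(11*(-17) + E(16 + 2, -9)) - 1*(-4528740) = 391*(11*(-17) + √(-9*(2 + (16 + 2)))) - 1*(-4528740) = 391*(-187 + √(-9*(2 + 18))) + 4528740 = 391*(-187 + √(-9*20)) + 4528740 = 391*(-187 + √(-180)) + 4528740 = 391*(-187 + 6*I*√5) + 4528740 = (-73117 + 2346*I*√5) + 4528740 = 4455623 + 2346*I*√5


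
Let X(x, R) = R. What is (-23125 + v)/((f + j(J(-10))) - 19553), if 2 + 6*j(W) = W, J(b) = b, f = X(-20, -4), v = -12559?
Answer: 35684/19559 ≈ 1.8244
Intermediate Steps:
f = -4
j(W) = -⅓ + W/6
(-23125 + v)/((f + j(J(-10))) - 19553) = (-23125 - 12559)/((-4 + (-⅓ + (⅙)*(-10))) - 19553) = -35684/((-4 + (-⅓ - 5/3)) - 19553) = -35684/((-4 - 2) - 19553) = -35684/(-6 - 19553) = -35684/(-19559) = -35684*(-1/19559) = 35684/19559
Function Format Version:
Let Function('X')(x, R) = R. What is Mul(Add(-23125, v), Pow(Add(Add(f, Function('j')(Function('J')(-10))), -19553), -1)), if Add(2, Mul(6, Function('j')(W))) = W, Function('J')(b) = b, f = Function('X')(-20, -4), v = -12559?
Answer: Rational(35684, 19559) ≈ 1.8244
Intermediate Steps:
f = -4
Function('j')(W) = Add(Rational(-1, 3), Mul(Rational(1, 6), W))
Mul(Add(-23125, v), Pow(Add(Add(f, Function('j')(Function('J')(-10))), -19553), -1)) = Mul(Add(-23125, -12559), Pow(Add(Add(-4, Add(Rational(-1, 3), Mul(Rational(1, 6), -10))), -19553), -1)) = Mul(-35684, Pow(Add(Add(-4, Add(Rational(-1, 3), Rational(-5, 3))), -19553), -1)) = Mul(-35684, Pow(Add(Add(-4, -2), -19553), -1)) = Mul(-35684, Pow(Add(-6, -19553), -1)) = Mul(-35684, Pow(-19559, -1)) = Mul(-35684, Rational(-1, 19559)) = Rational(35684, 19559)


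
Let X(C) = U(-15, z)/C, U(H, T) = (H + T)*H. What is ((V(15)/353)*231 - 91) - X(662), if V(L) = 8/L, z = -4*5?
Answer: -106845963/1168430 ≈ -91.444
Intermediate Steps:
z = -20
U(H, T) = H*(H + T)
X(C) = 525/C (X(C) = (-15*(-15 - 20))/C = (-15*(-35))/C = 525/C)
((V(15)/353)*231 - 91) - X(662) = (((8/15)/353)*231 - 91) - 525/662 = (((8*(1/15))*(1/353))*231 - 91) - 525/662 = (((8/15)*(1/353))*231 - 91) - 1*525/662 = ((8/5295)*231 - 91) - 525/662 = (616/1765 - 91) - 525/662 = -159999/1765 - 525/662 = -106845963/1168430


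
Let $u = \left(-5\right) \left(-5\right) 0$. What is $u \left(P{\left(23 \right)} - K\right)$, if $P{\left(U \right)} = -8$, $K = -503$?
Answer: $0$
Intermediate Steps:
$u = 0$ ($u = 25 \cdot 0 = 0$)
$u \left(P{\left(23 \right)} - K\right) = 0 \left(-8 - -503\right) = 0 \left(-8 + 503\right) = 0 \cdot 495 = 0$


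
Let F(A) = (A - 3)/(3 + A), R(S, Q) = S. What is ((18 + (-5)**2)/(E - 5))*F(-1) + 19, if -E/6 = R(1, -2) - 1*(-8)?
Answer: 1207/59 ≈ 20.458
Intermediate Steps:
F(A) = (-3 + A)/(3 + A)
E = -54 (E = -6*(1 - 1*(-8)) = -6*(1 + 8) = -6*9 = -54)
((18 + (-5)**2)/(E - 5))*F(-1) + 19 = ((18 + (-5)**2)/(-54 - 5))*((-3 - 1)/(3 - 1)) + 19 = ((18 + 25)/(-59))*(-4/2) + 19 = (43*(-1/59))*((1/2)*(-4)) + 19 = -43/59*(-2) + 19 = 86/59 + 19 = 1207/59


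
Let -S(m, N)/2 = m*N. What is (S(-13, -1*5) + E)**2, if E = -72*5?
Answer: 240100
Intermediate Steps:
S(m, N) = -2*N*m (S(m, N) = -2*m*N = -2*N*m)
E = -360
(S(-13, -1*5) + E)**2 = (-2*(-1*5)*(-13) - 360)**2 = (-2*(-5)*(-13) - 360)**2 = (-130 - 360)**2 = (-490)**2 = 240100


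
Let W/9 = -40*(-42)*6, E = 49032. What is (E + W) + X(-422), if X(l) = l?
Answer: 139330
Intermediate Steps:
W = 90720 (W = 9*(-40*(-42)*6) = 9*(1680*6) = 9*10080 = 90720)
(E + W) + X(-422) = (49032 + 90720) - 422 = 139752 - 422 = 139330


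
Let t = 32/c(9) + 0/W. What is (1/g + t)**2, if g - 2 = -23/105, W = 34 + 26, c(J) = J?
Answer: 48011041/2832489 ≈ 16.950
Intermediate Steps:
W = 60
g = 187/105 (g = 2 - 23/105 = 187/105 ≈ 1.7810)
t = 32/9 (t = 32/9 + 0/60 = 32*(1/9) + 0*(1/60) = 32/9 + 0 = 32/9 ≈ 3.5556)
(1/g + t)**2 = (1/(187/105) + 32/9)**2 = (105/187 + 32/9)**2 = (6929/1683)**2 = 48011041/2832489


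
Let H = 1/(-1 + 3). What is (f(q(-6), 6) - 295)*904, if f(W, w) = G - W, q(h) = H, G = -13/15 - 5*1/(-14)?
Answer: -28097224/105 ≈ -2.6759e+5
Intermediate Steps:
G = -107/210 (G = -13*1/15 - 5*(-1/14) = -13/15 + 5/14 = -107/210 ≈ -0.50952)
H = 1/2 ≈ 0.50000
q(h) = 1/2
f(W, w) = -107/210 - W
(f(q(-6), 6) - 295)*904 = ((-107/210 - 1*1/2) - 295)*904 = ((-107/210 - 1/2) - 295)*904 = (-106/105 - 295)*904 = -31081/105*904 = -28097224/105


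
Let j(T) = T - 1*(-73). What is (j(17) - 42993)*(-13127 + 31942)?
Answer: -807219945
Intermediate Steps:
j(T) = 73 + T (j(T) = T + 73 = 73 + T)
(j(17) - 42993)*(-13127 + 31942) = ((73 + 17) - 42993)*(-13127 + 31942) = (90 - 42993)*18815 = -42903*18815 = -807219945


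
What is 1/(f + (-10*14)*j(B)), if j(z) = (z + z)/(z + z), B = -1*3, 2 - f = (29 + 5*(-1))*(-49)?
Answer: 1/1038 ≈ 0.00096339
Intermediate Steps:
f = 1178 (f = 2 - (29 + 5*(-1))*(-49) = 2 - (29 - 5)*(-49) = 2 - 24*(-49) = 2 - 1*(-1176) = 2 + 1176 = 1178)
B = -3
j(z) = 1 (j(z) = (2*z)/((2*z)) = (2*z)*(1/(2*z)) = 1)
1/(f + (-10*14)*j(B)) = 1/(1178 - 10*14*1) = 1/(1178 - 140*1) = 1/(1178 - 140) = 1/1038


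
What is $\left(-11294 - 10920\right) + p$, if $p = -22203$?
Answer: $-44417$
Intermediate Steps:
$\left(-11294 - 10920\right) + p = \left(-11294 - 10920\right) - 22203 = -22214 - 22203 = -44417$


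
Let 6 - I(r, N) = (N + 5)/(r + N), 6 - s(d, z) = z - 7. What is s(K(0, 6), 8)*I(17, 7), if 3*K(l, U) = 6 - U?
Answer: 55/2 ≈ 27.500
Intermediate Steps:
K(l, U) = 2 - U/3 (K(l, U) = (6 - U)/3 = 2 - U/3)
s(d, z) = 13 - z (s(d, z) = 6 - (z - 7) = 6 - (-7 + z) = 6 + (7 - z) = 13 - z)
I(r, N) = 6 - (5 + N)/(N + r) (I(r, N) = 6 - (N + 5)/(r + N) = 6 - (5 + N)/(N + r))
s(K(0, 6), 8)*I(17, 7) = (13 - 1*8)*((-5 + 5*7 + 6*17)/(7 + 17)) = (13 - 8)*((-5 + 35 + 102)/24) = 5*((1/24)*132) = 5*(11/2) = 55/2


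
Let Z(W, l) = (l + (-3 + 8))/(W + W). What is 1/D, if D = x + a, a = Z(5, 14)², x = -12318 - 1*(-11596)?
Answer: -100/71839 ≈ -0.0013920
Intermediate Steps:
x = -722 (x = -12318 + 11596 = -722)
Z(W, l) = (5 + l)/(2*W) (Z(W, l) = (l + 5)/((2*W)) = (5 + l)*(1/(2*W)) = (5 + l)/(2*W))
a = 361/100 (a = ((½)*(5 + 14)/5)² = ((½)*(⅕)*19)² = (19/10)² = 361/100 ≈ 3.6100)
D = -71839/100 (D = -722 + 361/100 = -71839/100 ≈ -718.39)
1/D = 1/(-71839/100) = -100/71839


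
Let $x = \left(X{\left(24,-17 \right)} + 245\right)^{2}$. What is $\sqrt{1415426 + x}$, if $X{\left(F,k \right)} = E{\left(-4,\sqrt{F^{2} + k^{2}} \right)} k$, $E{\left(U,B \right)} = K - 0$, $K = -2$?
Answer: $\sqrt{1493267} \approx 1222.0$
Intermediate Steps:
$E{\left(U,B \right)} = -2$ ($E{\left(U,B \right)} = -2 - 0 = -2 + 0 = -2$)
$X{\left(F,k \right)} = - 2 k$
$x = 77841$ ($x = \left(\left(-2\right) \left(-17\right) + 245\right)^{2} = \left(34 + 245\right)^{2} = 279^{2} = 77841$)
$\sqrt{1415426 + x} = \sqrt{1415426 + 77841} = \sqrt{1493267}$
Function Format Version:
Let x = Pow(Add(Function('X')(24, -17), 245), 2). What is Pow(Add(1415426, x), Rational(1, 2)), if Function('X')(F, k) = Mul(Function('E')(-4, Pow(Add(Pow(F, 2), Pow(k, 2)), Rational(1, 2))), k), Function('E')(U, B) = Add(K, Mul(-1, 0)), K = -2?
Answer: Pow(1493267, Rational(1, 2)) ≈ 1222.0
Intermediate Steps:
Function('E')(U, B) = -2 (Function('E')(U, B) = Add(-2, Mul(-1, 0)) = Add(-2, 0) = -2)
Function('X')(F, k) = Mul(-2, k)
x = 77841 (x = Pow(Add(Mul(-2, -17), 245), 2) = Pow(Add(34, 245), 2) = Pow(279, 2) = 77841)
Pow(Add(1415426, x), Rational(1, 2)) = Pow(Add(1415426, 77841), Rational(1, 2)) = Pow(1493267, Rational(1, 2))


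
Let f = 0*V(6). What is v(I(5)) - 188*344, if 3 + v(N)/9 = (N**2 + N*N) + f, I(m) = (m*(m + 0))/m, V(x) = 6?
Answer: -64249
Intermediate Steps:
f = 0 (f = 0*6 = 0)
I(m) = m (I(m) = (m*m)/m = m**2/m = m)
v(N) = -27 + 18*N**2 (v(N) = -27 + 9*((N**2 + N*N) + 0) = -27 + 9*((N**2 + N**2) + 0) = -27 + 9*(2*N**2 + 0) = -27 + 9*(2*N**2) = -27 + 18*N**2)
v(I(5)) - 188*344 = (-27 + 18*5**2) - 188*344 = (-27 + 18*25) - 64672 = (-27 + 450) - 64672 = 423 - 64672 = -64249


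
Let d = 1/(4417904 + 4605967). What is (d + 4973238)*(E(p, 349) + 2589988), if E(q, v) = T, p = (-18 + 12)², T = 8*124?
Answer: 38759210982178474340/3007957 ≈ 1.2886e+13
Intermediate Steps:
T = 992
p = 36 (p = (-6)² = 36)
E(q, v) = 992
d = 1/9023871 ≈ 1.1082e-7
(d + 4973238)*(E(p, 349) + 2589988) = (1/9023871 + 4973238)*(992 + 2589988) = (44877858164299/9023871)*2590980 = 38759210982178474340/3007957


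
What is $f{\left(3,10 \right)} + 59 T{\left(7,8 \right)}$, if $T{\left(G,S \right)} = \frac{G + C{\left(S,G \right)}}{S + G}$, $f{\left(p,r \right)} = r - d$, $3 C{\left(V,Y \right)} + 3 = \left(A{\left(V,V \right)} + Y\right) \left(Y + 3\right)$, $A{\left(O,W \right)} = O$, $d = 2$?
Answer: $\frac{3424}{15} \approx 228.27$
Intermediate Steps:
$C{\left(V,Y \right)} = -1 + \frac{\left(3 + Y\right) \left(V + Y\right)}{3}$ ($C{\left(V,Y \right)} = -1 + \frac{\left(V + Y\right) \left(Y + 3\right)}{3} = -1 + \frac{\left(V + Y\right) \left(3 + Y\right)}{3} = -1 + \frac{\left(3 + Y\right) \left(V + Y\right)}{3}$)
$f{\left(p,r \right)} = -2 + r$ ($f{\left(p,r \right)} = r - 2 = -2 + r$)
$T{\left(G,S \right)} = \frac{-1 + S + 2 G + \frac{G^{2}}{3} + \frac{G S}{3}}{G + S}$ ($T{\left(G,S \right)} = \frac{G + \left(-1 + S + G + \frac{G^{2}}{3} + \frac{S G}{3}\right)}{S + G} = \frac{G + \left(-1 + S + G + \frac{G^{2}}{3} + \frac{G S}{3}\right)}{G + S} = \frac{G + \left(-1 + G + S + \frac{G^{2}}{3} + \frac{G S}{3}\right)}{G + S} = \frac{-1 + S + 2 G + \frac{G^{2}}{3} + \frac{G S}{3}}{G + S}$)
$f{\left(3,10 \right)} + 59 T{\left(7,8 \right)} = \left(-2 + 10\right) + 59 \frac{-1 + 8 + 2 \cdot 7 + \frac{7^{2}}{3} + \frac{1}{3} \cdot 7 \cdot 8}{7 + 8} = 8 + 59 \frac{-1 + 8 + 14 + \frac{1}{3} \cdot 49 + \frac{56}{3}}{15} = 8 + 59 \frac{-1 + 8 + 14 + \frac{49}{3} + \frac{56}{3}}{15} = 8 + 59 \cdot \frac{1}{15} \cdot 56 = 8 + 59 \cdot \frac{56}{15} = 8 + \frac{3304}{15} = \frac{3424}{15}$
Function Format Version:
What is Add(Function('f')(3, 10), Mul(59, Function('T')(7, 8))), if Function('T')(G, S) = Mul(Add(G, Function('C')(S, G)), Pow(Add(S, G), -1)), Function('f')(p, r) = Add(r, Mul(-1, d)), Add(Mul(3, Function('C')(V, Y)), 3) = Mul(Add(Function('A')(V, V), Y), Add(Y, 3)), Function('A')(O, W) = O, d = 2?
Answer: Rational(3424, 15) ≈ 228.27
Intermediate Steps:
Function('C')(V, Y) = Add(-1, Mul(Rational(1, 3), Add(3, Y), Add(V, Y))) (Function('C')(V, Y) = Add(-1, Mul(Rational(1, 3), Mul(Add(V, Y), Add(Y, 3)))) = Add(-1, Mul(Rational(1, 3), Mul(Add(V, Y), Add(3, Y)))) = Add(-1, Mul(Rational(1, 3), Mul(Add(3, Y), Add(V, Y)))) = Add(-1, Mul(Rational(1, 3), Add(3, Y), Add(V, Y))))
Function('f')(p, r) = Add(-2, r) (Function('f')(p, r) = Add(r, Mul(-1, 2)) = Add(r, -2) = Add(-2, r))
Function('T')(G, S) = Mul(Pow(Add(G, S), -1), Add(-1, S, Mul(2, G), Mul(Rational(1, 3), Pow(G, 2)), Mul(Rational(1, 3), G, S))) (Function('T')(G, S) = Mul(Add(G, Add(-1, S, G, Mul(Rational(1, 3), Pow(G, 2)), Mul(Rational(1, 3), S, G))), Pow(Add(S, G), -1)) = Mul(Add(G, Add(-1, S, G, Mul(Rational(1, 3), Pow(G, 2)), Mul(Rational(1, 3), G, S))), Pow(Add(G, S), -1)) = Mul(Add(G, Add(-1, G, S, Mul(Rational(1, 3), Pow(G, 2)), Mul(Rational(1, 3), G, S))), Pow(Add(G, S), -1)) = Mul(Add(-1, S, Mul(2, G), Mul(Rational(1, 3), Pow(G, 2)), Mul(Rational(1, 3), G, S)), Pow(Add(G, S), -1)) = Mul(Pow(Add(G, S), -1), Add(-1, S, Mul(2, G), Mul(Rational(1, 3), Pow(G, 2)), Mul(Rational(1, 3), G, S))))
Add(Function('f')(3, 10), Mul(59, Function('T')(7, 8))) = Add(Add(-2, 10), Mul(59, Mul(Pow(Add(7, 8), -1), Add(-1, 8, Mul(2, 7), Mul(Rational(1, 3), Pow(7, 2)), Mul(Rational(1, 3), 7, 8))))) = Add(8, Mul(59, Mul(Pow(15, -1), Add(-1, 8, 14, Mul(Rational(1, 3), 49), Rational(56, 3))))) = Add(8, Mul(59, Mul(Rational(1, 15), Add(-1, 8, 14, Rational(49, 3), Rational(56, 3))))) = Add(8, Mul(59, Mul(Rational(1, 15), 56))) = Add(8, Mul(59, Rational(56, 15))) = Add(8, Rational(3304, 15)) = Rational(3424, 15)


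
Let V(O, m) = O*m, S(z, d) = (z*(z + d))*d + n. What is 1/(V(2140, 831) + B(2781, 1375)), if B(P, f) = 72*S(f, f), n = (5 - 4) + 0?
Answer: 1/374345528412 ≈ 2.6713e-12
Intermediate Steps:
n = 1 (n = 1 + 0 = 1)
S(z, d) = 1 + d*z*(d + z) (S(z, d) = (z*(z + d))*d + 1 = (z*(d + z))*d + 1 = d*z*(d + z) + 1 = 1 + d*z*(d + z))
B(P, f) = 72 + 144*f³ (B(P, f) = 72*(1 + f*f² + f*f²) = 72*(1 + f³ + f³) = 72*(1 + 2*f³) = 72 + 144*f³)
1/(V(2140, 831) + B(2781, 1375)) = 1/(2140*831 + (72 + 144*1375³)) = 1/(1778340 + (72 + 144*2599609375)) = 1/(1778340 + (72 + 374343750000)) = 1/(1778340 + 374343750072) = 1/374345528412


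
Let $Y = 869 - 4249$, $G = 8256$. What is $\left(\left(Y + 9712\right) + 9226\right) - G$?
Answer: $7302$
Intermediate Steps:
$Y = -3380$
$\left(\left(Y + 9712\right) + 9226\right) - G = \left(\left(-3380 + 9712\right) + 9226\right) - 8256 = \left(6332 + 9226\right) - 8256 = 15558 - 8256 = 7302$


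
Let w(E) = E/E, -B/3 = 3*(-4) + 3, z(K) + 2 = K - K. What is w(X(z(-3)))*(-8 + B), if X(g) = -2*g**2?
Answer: 19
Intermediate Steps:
z(K) = -2 (z(K) = -2 + (K - K) = -2 + 0 = -2)
B = 27 (B = -3*(3*(-4) + 3) = -3*(-12 + 3) = -3*(-9) = 27)
w(E) = 1
w(X(z(-3)))*(-8 + B) = 1*(-8 + 27) = 1*19 = 19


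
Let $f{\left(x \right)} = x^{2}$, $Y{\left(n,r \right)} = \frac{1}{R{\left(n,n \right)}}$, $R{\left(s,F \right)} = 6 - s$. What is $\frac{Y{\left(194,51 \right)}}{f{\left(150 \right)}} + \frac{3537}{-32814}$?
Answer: $- \frac{831196823}{7711290000} \approx -0.10779$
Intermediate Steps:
$Y{\left(n,r \right)} = \frac{1}{6 - n}$
$\frac{Y{\left(194,51 \right)}}{f{\left(150 \right)}} + \frac{3537}{-32814} = \frac{\left(-1\right) \frac{1}{-6 + 194}}{150^{2}} + \frac{3537}{-32814} = \frac{\left(-1\right) \frac{1}{188}}{22500} + 3537 \left(- \frac{1}{32814}\right) = \left(-1\right) \frac{1}{188} \cdot \frac{1}{22500} - \frac{393}{3646} = \left(- \frac{1}{188}\right) \frac{1}{22500} - \frac{393}{3646} = - \frac{1}{4230000} - \frac{393}{3646} = - \frac{831196823}{7711290000}$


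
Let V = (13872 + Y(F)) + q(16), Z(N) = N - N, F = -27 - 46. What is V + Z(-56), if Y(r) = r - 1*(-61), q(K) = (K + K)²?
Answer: 14884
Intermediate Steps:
q(K) = 4*K² (q(K) = (2*K)² = 4*K²)
F = -73
Y(r) = 61 + r (Y(r) = r + 61 = 61 + r)
Z(N) = 0
V = 14884 (V = (13872 + (61 - 73)) + 4*16² = (13872 - 12) + 4*256 = 13860 + 1024 = 14884)
V + Z(-56) = 14884 + 0 = 14884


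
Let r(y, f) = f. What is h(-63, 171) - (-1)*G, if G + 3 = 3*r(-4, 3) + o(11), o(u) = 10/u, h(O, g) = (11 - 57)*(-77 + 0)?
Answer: 39038/11 ≈ 3548.9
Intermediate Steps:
h(O, g) = 3542 (h(O, g) = -46*(-77) = 3542)
G = 76/11 (G = -3 + (3*3 + 10/11) = -3 + (9 + 10*(1/11)) = -3 + (9 + 10/11) = -3 + 109/11 = 76/11 ≈ 6.9091)
h(-63, 171) - (-1)*G = 3542 - (-1)*76/11 = 3542 - 1*(-76/11) = 3542 + 76/11 = 39038/11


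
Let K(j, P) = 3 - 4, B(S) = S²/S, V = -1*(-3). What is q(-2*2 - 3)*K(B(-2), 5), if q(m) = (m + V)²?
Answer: -16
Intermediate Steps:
V = 3
q(m) = (3 + m)² (q(m) = (m + 3)² = (3 + m)²)
B(S) = S
K(j, P) = -1
q(-2*2 - 3)*K(B(-2), 5) = (3 + (-2*2 - 3))²*(-1) = (3 + (-4 - 3))²*(-1) = (3 - 7)²*(-1) = (-4)²*(-1) = 16*(-1) = -16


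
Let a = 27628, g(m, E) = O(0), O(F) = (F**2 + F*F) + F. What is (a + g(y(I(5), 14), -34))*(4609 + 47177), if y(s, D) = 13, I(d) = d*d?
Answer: 1430743608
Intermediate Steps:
I(d) = d**2
O(F) = F + 2*F**2 (O(F) = (F**2 + F**2) + F = 2*F**2 + F = F + 2*F**2)
g(m, E) = 0 (g(m, E) = 0*(1 + 2*0) = 0*(1 + 0) = 0*1 = 0)
(a + g(y(I(5), 14), -34))*(4609 + 47177) = (27628 + 0)*(4609 + 47177) = 27628*51786 = 1430743608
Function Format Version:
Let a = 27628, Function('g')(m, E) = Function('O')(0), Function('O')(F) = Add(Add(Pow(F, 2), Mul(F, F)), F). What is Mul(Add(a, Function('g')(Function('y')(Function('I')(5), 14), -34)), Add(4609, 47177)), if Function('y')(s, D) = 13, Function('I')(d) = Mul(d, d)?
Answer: 1430743608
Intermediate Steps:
Function('I')(d) = Pow(d, 2)
Function('O')(F) = Add(F, Mul(2, Pow(F, 2))) (Function('O')(F) = Add(Add(Pow(F, 2), Pow(F, 2)), F) = Add(Mul(2, Pow(F, 2)), F) = Add(F, Mul(2, Pow(F, 2))))
Function('g')(m, E) = 0 (Function('g')(m, E) = Mul(0, Add(1, Mul(2, 0))) = Mul(0, Add(1, 0)) = Mul(0, 1) = 0)
Mul(Add(a, Function('g')(Function('y')(Function('I')(5), 14), -34)), Add(4609, 47177)) = Mul(Add(27628, 0), Add(4609, 47177)) = Mul(27628, 51786) = 1430743608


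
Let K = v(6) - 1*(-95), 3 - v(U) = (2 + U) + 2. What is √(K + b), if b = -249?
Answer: I*√161 ≈ 12.689*I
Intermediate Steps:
v(U) = -1 - U (v(U) = 3 - ((2 + U) + 2) = 3 - (4 + U) = 3 + (-4 - U) = -1 - U)
K = 88 (K = (-1 - 1*6) - 1*(-95) = (-1 - 6) + 95 = -7 + 95 = 88)
√(K + b) = √(88 - 249) = √(-161) = I*√161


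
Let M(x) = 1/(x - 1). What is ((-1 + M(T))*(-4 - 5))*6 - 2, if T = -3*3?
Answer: 287/5 ≈ 57.400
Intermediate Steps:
T = -9
M(x) = 1/(-1 + x)
((-1 + M(T))*(-4 - 5))*6 - 2 = ((-1 + 1/(-1 - 9))*(-4 - 5))*6 - 2 = ((-1 + 1/(-10))*(-9))*6 - 2 = ((-1 - 1/10)*(-9))*6 - 2 = -11/10*(-9)*6 - 2 = (99/10)*6 - 2 = 297/5 - 2 = 287/5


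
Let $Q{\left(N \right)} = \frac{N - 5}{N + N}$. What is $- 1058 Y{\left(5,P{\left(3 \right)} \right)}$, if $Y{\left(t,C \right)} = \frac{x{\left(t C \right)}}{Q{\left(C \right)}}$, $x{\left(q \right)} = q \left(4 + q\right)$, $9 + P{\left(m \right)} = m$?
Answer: $- \frac{9902880}{11} \approx -9.0026 \cdot 10^{5}$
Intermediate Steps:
$Q{\left(N \right)} = \frac{-5 + N}{2 N}$
$P{\left(m \right)} = -9 + m$
$Y{\left(t,C \right)} = \frac{2 t C^{2} \left(4 + C t\right)}{-5 + C}$ ($Y{\left(t,C \right)} = \frac{t C \left(4 + t C\right)}{\frac{1}{2} \frac{1}{C} \left(-5 + C\right)} = C t \left(4 + C t\right) \frac{2 C}{-5 + C} = \frac{2 t C^{2} \left(4 + C t\right)}{-5 + C}$)
$- 1058 Y{\left(5,P{\left(3 \right)} \right)} = - 1058 \cdot 2 \cdot 5 \left(-9 + 3\right)^{2} \frac{1}{-5 + \left(-9 + 3\right)} \left(4 + \left(-9 + 3\right) 5\right) = - 1058 \cdot 2 \cdot 5 \left(-6\right)^{2} \frac{1}{-5 - 6} \left(4 - 30\right) = - 1058 \cdot 2 \cdot 5 \cdot 36 \frac{1}{-11} \left(4 - 30\right) = - 1058 \cdot 2 \cdot 5 \cdot 36 \left(- \frac{1}{11}\right) \left(-26\right) = \left(-1058\right) \frac{9360}{11} = - \frac{9902880}{11}$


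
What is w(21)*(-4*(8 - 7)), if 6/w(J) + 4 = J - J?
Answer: 6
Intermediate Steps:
w(J) = -3/2 (w(J) = 6/(-4 + (J - J)) = 6/(-4 + 0) = 6/(-4) = 6*(-¼) = -3/2)
w(21)*(-4*(8 - 7)) = -(-6)*(8 - 7) = -(-6) = -3/2*(-4) = 6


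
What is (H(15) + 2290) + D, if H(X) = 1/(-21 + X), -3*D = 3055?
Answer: 2543/2 ≈ 1271.5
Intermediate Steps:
D = -3055/3 (D = -⅓*3055 = -3055/3 ≈ -1018.3)
(H(15) + 2290) + D = (1/(-21 + 15) + 2290) - 3055/3 = (1/(-6) + 2290) - 3055/3 = (-⅙ + 2290) - 3055/3 = 13739/6 - 3055/3 = 2543/2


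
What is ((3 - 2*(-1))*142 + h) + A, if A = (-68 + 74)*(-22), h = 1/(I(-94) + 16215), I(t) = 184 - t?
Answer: 9532955/16493 ≈ 578.00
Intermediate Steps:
h = 1/16493 (h = 1/((184 - 1*(-94)) + 16215) = 1/((184 + 94) + 16215) = 1/(278 + 16215) = 1/16493 ≈ 6.0632e-5)
A = -132 (A = 6*(-22) = -132)
((3 - 2*(-1))*142 + h) + A = ((3 - 2*(-1))*142 + 1/16493) - 132 = ((3 + 2)*142 + 1/16493) - 132 = (5*142 + 1/16493) - 132 = (710 + 1/16493) - 132 = 11710031/16493 - 132 = 9532955/16493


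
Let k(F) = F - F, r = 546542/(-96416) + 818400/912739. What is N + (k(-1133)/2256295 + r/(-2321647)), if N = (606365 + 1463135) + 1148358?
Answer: 328722010527735575071781/102155536548699664 ≈ 3.2179e+6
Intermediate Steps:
N = 3217858 (N = 2069500 + 1148358 = 3217858)
r = -209971672069/44001321712 (r = 546542*(-1/96416) + 818400*(1/912739) = -273271/48208 + 818400/912739 = -209971672069/44001321712 ≈ -4.7719)
k(F) = 0
N + (k(-1133)/2256295 + r/(-2321647)) = 3217858 + (0/2256295 - 209971672069/44001321712/(-2321647)) = 3217858 + (0*(1/2256295) - 209971672069/44001321712*(-1/2321647)) = 3217858 + (0 + 209971672069/102155536548699664) = 3217858 + 209971672069/102155536548699664 = 328722010527735575071781/102155536548699664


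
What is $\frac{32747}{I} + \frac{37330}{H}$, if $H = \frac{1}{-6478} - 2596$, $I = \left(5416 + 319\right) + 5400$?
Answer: $- \frac{2142004680817}{187256059015} \approx -11.439$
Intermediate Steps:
$I = 11135$ ($I = 5735 + 5400 = 11135$)
$H = - \frac{16816889}{6478}$ ($H = - \frac{1}{6478} - 2596 = - \frac{16816889}{6478} \approx -2596.0$)
$\frac{32747}{I} + \frac{37330}{H} = \frac{32747}{11135} + \frac{37330}{- \frac{16816889}{6478}} = 32747 \cdot \frac{1}{11135} + 37330 \left(- \frac{6478}{16816889}\right) = \frac{32747}{11135} - \frac{241823740}{16816889} = - \frac{2142004680817}{187256059015}$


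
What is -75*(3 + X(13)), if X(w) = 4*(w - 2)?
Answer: -3525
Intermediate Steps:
X(w) = -8 + 4*w (X(w) = 4*(-2 + w) = -8 + 4*w)
-75*(3 + X(13)) = -75*(3 + (-8 + 4*13)) = -75*(3 + (-8 + 52)) = -75*(3 + 44) = -75*47 = -3525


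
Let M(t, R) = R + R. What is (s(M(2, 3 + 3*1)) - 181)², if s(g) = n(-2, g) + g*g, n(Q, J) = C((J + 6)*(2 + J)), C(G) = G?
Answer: 46225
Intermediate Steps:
n(Q, J) = (2 + J)*(6 + J) (n(Q, J) = (J + 6)*(2 + J) = (6 + J)*(2 + J) = (2 + J)*(6 + J))
M(t, R) = 2*R
s(g) = 12 + 2*g² + 8*g (s(g) = (12 + g² + 8*g) + g*g = (12 + g² + 8*g) + g² = 12 + 2*g² + 8*g)
(s(M(2, 3 + 3*1)) - 181)² = ((12 + 2*(2*(3 + 3*1))² + 8*(2*(3 + 3*1))) - 181)² = ((12 + 2*(2*(3 + 3))² + 8*(2*(3 + 3))) - 181)² = ((12 + 2*(2*6)² + 8*(2*6)) - 181)² = ((12 + 2*12² + 8*12) - 181)² = ((12 + 2*144 + 96) - 181)² = ((12 + 288 + 96) - 181)² = (396 - 181)² = 215² = 46225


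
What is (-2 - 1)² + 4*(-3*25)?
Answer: -291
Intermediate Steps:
(-2 - 1)² + 4*(-3*25) = (-3)² + 4*(-75) = 9 - 300 = -291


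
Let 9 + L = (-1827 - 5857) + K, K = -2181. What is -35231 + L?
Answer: -45105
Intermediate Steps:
L = -9874 (L = -9 + ((-1827 - 5857) - 2181) = -9 + (-7684 - 2181) = -9 - 9865 = -9874)
-35231 + L = -35231 - 9874 = -45105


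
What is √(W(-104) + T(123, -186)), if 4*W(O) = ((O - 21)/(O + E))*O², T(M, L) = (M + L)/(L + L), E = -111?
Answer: √11174942899/2666 ≈ 39.652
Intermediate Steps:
T(M, L) = (L + M)/(2*L) (T(M, L) = (L + M)/((2*L)) = (L + M)*(1/(2*L)) = (L + M)/(2*L))
W(O) = O²*(-21 + O)/(4*(-111 + O)) (W(O) = (((O - 21)/(O - 111))*O²)/4 = (((-21 + O)/(-111 + O))*O²)/4 = (O²*(-21 + O)/(-111 + O))/4 = O²*(-21 + O)/(4*(-111 + O)))
√(W(-104) + T(123, -186)) = √((¼)*(-104)²*(-21 - 104)/(-111 - 104) + (½)*(-186 + 123)/(-186)) = √((¼)*10816*(-125)/(-215) + (½)*(-1/186)*(-63)) = √((¼)*10816*(-1/215)*(-125) + 21/124) = √(67600/43 + 21/124) = √(8383303/5332) = √11174942899/2666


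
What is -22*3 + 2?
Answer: -64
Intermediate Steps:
-22*3 + 2 = -66 + 2 = -64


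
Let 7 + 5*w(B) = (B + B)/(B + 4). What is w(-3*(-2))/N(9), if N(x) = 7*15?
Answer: -29/2625 ≈ -0.011048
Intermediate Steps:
w(B) = -7/5 + 2*B/(5*(4 + B)) (w(B) = -7/5 + ((B + B)/(B + 4))/5 = -7/5 + ((2*B)/(4 + B))/5 = -7/5 + (2*B/(4 + B))/5 = -7/5 + 2*B/(5*(4 + B)))
N(x) = 105
w(-3*(-2))/N(9) = ((-28/5 - (-3)*(-2))/(4 - 3*(-2)))/105 = ((-28/5 - 1*6)/(4 + 6))*(1/105) = ((-28/5 - 6)/10)*(1/105) = ((⅒)*(-58/5))*(1/105) = -29/25*1/105 = -29/2625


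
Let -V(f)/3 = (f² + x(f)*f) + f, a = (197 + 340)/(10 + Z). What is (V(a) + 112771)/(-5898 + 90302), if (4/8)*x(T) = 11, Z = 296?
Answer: 390637853/292713072 ≈ 1.3345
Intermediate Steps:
x(T) = 22 (x(T) = 2*11 = 22)
a = 179/102 (a = (197 + 340)/(10 + 296) = 537/306 = 537*(1/306) = 179/102 ≈ 1.7549)
V(f) = -69*f - 3*f² (V(f) = -3*((f² + 22*f) + f) = -3*(f² + 23*f) = -69*f - 3*f²)
(V(a) + 112771)/(-5898 + 90302) = (-3*179/102*(23 + 179/102) + 112771)/(-5898 + 90302) = (-3*179/102*2525/102 + 112771)/84404 = (-451975/3468 + 112771)*(1/84404) = (390637853/3468)*(1/84404) = 390637853/292713072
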